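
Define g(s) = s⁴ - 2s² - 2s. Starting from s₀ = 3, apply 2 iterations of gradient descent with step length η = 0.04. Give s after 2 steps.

g′(s) = 4s³ - 4s - 2
s₁ = 3 − 0.04·94 = -0.76
s₂ = -0.76 − 0.04·(-0.715904) = -0.73136384

-0.73136384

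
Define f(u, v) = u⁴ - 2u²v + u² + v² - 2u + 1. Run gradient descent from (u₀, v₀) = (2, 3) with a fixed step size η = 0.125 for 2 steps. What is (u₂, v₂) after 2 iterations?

∇f = (4u³ - 4uv + 2u - 2, -2u² + 2v)
Step 1: at (2, 3), ∇f = (10, -2) → (2, 3) − 0.125·(10, -2) = (0.75, 3.25)
Step 2: at (0.75, 3.25), ∇f = (-8.5625, 5.375) → (0.75, 3.25) − 0.125·(-8.5625, 5.375) = (1.8203125, 2.578125)

(1.8203125, 2.578125)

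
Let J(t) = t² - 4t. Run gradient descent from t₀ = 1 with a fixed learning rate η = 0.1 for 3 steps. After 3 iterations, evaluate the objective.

J′(t) = 2t - 4
Step 1: J′(1) = -2; t₁ = 1 − 0.1·(-2) = 1.2
Step 2: J′(1.2) = -1.6; t₂ = 1.2 − 0.1·(-1.6) = 1.36
Step 3: J′(1.36) = -1.28; t₃ = 1.36 − 0.1·(-1.28) = 1.488
J(1.488) = -3.737856

-3.737856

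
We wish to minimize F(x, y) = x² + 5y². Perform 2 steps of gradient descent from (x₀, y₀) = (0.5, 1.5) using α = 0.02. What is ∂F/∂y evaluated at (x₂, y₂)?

9.6

∇F = (2x, 10y)
Step 1: at (0.5, 1.5), ∇F = (1, 15) → (0.5, 1.5) − 0.02·(1, 15) = (0.48, 1.2)
Step 2: at (0.48, 1.2), ∇F = (0.96, 12) → (0.48, 1.2) − 0.02·(0.96, 12) = (0.4608, 0.96)
∂F/∂y at (0.4608, 0.96) = 9.6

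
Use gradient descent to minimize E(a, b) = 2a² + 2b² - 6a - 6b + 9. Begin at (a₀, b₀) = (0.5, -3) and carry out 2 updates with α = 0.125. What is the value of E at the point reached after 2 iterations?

2.65625

∇E = (4a - 6, 4b - 6)
(a₁, b₁) = (0.5, -3) − 0.125·(-4, -18) = (1, -0.75)
(a₂, b₂) = (1, -0.75) − 0.125·(-2, -9) = (1.25, 0.375)
E(1.25, 0.375) = 2.65625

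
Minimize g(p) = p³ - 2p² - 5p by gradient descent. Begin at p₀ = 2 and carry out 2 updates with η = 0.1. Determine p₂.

g′(p) = 3p² - 4p - 5
p₁ = 2 − 0.1·(-1) = 2.1
p₂ = 2.1 − 0.1·(-0.17) = 2.117

2.117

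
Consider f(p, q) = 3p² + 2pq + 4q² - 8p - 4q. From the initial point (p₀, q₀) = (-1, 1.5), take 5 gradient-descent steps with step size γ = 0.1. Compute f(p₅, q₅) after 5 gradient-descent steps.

∇f = (6p + 2q - 8, 2p + 8q - 4)
(p₁, q₁) = (-1, 1.5) − 0.1·(-11, 6) = (0.1, 0.9)
(p₂, q₂) = (0.1, 0.9) − 0.1·(-5.6, 3.4) = (0.66, 0.56)
(p₃, q₃) = (0.66, 0.56) − 0.1·(-2.92, 1.8) = (0.952, 0.38)
(p₄, q₄) = (0.952, 0.38) − 0.1·(-1.528, 0.944) = (1.1048, 0.2856)
(p₅, q₅) = (1.1048, 0.2856) − 0.1·(-0.8, 0.4944) = (1.1848, 0.23616)
f(1.1848, 0.23616) = -5.4290959616

-5.4290959616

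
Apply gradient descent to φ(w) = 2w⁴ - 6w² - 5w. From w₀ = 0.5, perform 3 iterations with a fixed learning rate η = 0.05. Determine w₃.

φ′(w) = 8w³ - 12w - 5
w₁ = 0.5 − 0.05·(-10) = 1
w₂ = 1 − 0.05·(-9) = 1.45
w₃ = 1.45 − 0.05·1.989 = 1.35055

1.35055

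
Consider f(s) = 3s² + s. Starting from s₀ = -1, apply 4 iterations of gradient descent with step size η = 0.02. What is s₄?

f′(s) = 6s + 1
s₁ = -1 − 0.02·(-5) = -0.9
s₂ = -0.9 − 0.02·(-4.4) = -0.812
s₃ = -0.812 − 0.02·(-3.872) = -0.73456
s₄ = -0.73456 − 0.02·(-3.40736) = -0.6664128

-0.6664128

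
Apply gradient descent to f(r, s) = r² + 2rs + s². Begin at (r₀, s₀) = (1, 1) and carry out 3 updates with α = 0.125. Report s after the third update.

0.125

∇f = (2r + 2s, 2r + 2s)
(r₁, s₁) = (1, 1) − 0.125·(4, 4) = (0.5, 0.5)
(r₂, s₂) = (0.5, 0.5) − 0.125·(2, 2) = (0.25, 0.25)
(r₃, s₃) = (0.25, 0.25) − 0.125·(1, 1) = (0.125, 0.125)
s = 0.125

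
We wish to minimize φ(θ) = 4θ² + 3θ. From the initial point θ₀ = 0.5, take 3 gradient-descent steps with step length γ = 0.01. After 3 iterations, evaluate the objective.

φ′(θ) = 8θ + 3
Step 1: φ′(0.5) = 7; θ₁ = 0.5 − 0.01·7 = 0.43
Step 2: φ′(0.43) = 6.44; θ₂ = 0.43 − 0.01·6.44 = 0.3656
Step 3: φ′(0.3656) = 5.9248; θ₃ = 0.3656 − 0.01·5.9248 = 0.306352
φ(0.306352) = 1.294462191616

1.294462191616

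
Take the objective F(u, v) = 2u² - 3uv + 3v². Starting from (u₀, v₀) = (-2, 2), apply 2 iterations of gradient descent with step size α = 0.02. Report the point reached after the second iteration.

∇F = (4u - 3v, -3u + 6v)
(u₁, v₁) = (-2, 2) − 0.02·(-14, 18) = (-1.72, 1.64)
(u₂, v₂) = (-1.72, 1.64) − 0.02·(-11.8, 15) = (-1.484, 1.34)

(-1.484, 1.34)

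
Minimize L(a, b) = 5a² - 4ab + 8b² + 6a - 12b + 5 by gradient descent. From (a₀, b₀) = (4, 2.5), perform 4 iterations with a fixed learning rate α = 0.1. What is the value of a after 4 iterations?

∇L = (10a - 4b + 6, -4a + 16b - 12)
(a₁, b₁) = (4, 2.5) − 0.1·(36, 12) = (0.4, 1.3)
(a₂, b₂) = (0.4, 1.3) − 0.1·(4.8, 7.2) = (-0.08, 0.58)
(a₃, b₃) = (-0.08, 0.58) − 0.1·(2.88, -2.4) = (-0.368, 0.82)
(a₄, b₄) = (-0.368, 0.82) − 0.1·(-0.96, 2.592) = (-0.272, 0.5608)
a = -0.272

-0.272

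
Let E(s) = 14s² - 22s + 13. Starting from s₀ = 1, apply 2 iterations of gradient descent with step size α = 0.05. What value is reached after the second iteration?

E′(s) = 28s - 22
s₁ = 1 − 0.05·6 = 0.7
s₂ = 0.7 − 0.05·(-2.4) = 0.82

0.82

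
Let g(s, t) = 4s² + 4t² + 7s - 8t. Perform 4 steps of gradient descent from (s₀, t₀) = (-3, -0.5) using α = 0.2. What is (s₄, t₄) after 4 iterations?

∇g = (8s + 7, 8t - 8)
Step 1: at (-3, -0.5), ∇g = (-17, -12) → (-3, -0.5) − 0.2·(-17, -12) = (0.4, 1.9)
Step 2: at (0.4, 1.9), ∇g = (10.2, 7.2) → (0.4, 1.9) − 0.2·(10.2, 7.2) = (-1.64, 0.46)
Step 3: at (-1.64, 0.46), ∇g = (-6.12, -4.32) → (-1.64, 0.46) − 0.2·(-6.12, -4.32) = (-0.416, 1.324)
Step 4: at (-0.416, 1.324), ∇g = (3.672, 2.592) → (-0.416, 1.324) − 0.2·(3.672, 2.592) = (-1.1504, 0.8056)

(-1.1504, 0.8056)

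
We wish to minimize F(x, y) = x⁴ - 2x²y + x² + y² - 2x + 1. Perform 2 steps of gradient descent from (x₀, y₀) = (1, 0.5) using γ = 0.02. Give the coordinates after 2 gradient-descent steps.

∇F = (4x³ - 4xy + 2x - 2, -2x² + 2y)
(x₁, y₁) = (1, 0.5) − 0.02·(2, -1) = (0.96, 0.52)
(x₂, y₂) = (0.96, 0.52) − 0.02·(1.462144, -0.8032) = (0.93075712, 0.536064)

(0.93075712, 0.536064)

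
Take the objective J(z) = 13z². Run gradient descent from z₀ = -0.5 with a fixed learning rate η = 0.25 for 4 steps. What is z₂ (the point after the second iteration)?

-15.125

J′(z) = 26z
z₁ = -0.5 − 0.25·(-13) = 2.75
z₂ = 2.75 − 0.25·71.5 = -15.125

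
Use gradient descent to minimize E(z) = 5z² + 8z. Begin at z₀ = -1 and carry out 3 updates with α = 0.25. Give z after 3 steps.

E′(z) = 10z + 8
z₁ = -1 − 0.25·(-2) = -0.5
z₂ = -0.5 − 0.25·3 = -1.25
z₃ = -1.25 − 0.25·(-4.5) = -0.125

-0.125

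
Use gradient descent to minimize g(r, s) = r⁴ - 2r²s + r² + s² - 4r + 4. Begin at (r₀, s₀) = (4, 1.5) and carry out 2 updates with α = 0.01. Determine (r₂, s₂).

(1.58818624, 1.807992)

∇g = (4r³ - 4rs + 2r - 4, -2r² + 2s)
(r₁, s₁) = (4, 1.5) − 0.01·(236, -29) = (1.64, 1.79)
(r₂, s₂) = (1.64, 1.79) − 0.01·(5.181376, -1.7992) = (1.58818624, 1.807992)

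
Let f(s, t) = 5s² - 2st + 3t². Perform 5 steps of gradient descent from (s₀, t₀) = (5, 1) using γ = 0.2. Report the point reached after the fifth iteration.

(-8.42464, 3.4896)

∇f = (10s - 2t, -2s + 6t)
Step 1: at (5, 1), ∇f = (48, -4) → (5, 1) − 0.2·(48, -4) = (-4.6, 1.8)
Step 2: at (-4.6, 1.8), ∇f = (-49.6, 20) → (-4.6, 1.8) − 0.2·(-49.6, 20) = (5.32, -2.2)
Step 3: at (5.32, -2.2), ∇f = (57.6, -23.84) → (5.32, -2.2) − 0.2·(57.6, -23.84) = (-6.2, 2.568)
Step 4: at (-6.2, 2.568), ∇f = (-67.136, 27.808) → (-6.2, 2.568) − 0.2·(-67.136, 27.808) = (7.2272, -2.9936)
Step 5: at (7.2272, -2.9936), ∇f = (78.2592, -32.416) → (7.2272, -2.9936) − 0.2·(78.2592, -32.416) = (-8.42464, 3.4896)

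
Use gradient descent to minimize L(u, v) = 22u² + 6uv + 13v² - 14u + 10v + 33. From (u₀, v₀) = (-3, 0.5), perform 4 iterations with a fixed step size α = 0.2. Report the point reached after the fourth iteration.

∇L = (44u + 6v - 14, 6u + 26v + 10)
(u₁, v₁) = (-3, 0.5) − 0.2·(-143, 5) = (25.6, -0.5)
(u₂, v₂) = (25.6, -0.5) − 0.2·(1109.4, 150.6) = (-196.28, -30.62)
(u₃, v₃) = (-196.28, -30.62) − 0.2·(-8834.04, -1963.8) = (1570.528, 362.14)
(u₄, v₄) = (1570.528, 362.14) − 0.2·(71262.072, 18848.808) = (-12681.8864, -3407.6216)

(-12681.8864, -3407.6216)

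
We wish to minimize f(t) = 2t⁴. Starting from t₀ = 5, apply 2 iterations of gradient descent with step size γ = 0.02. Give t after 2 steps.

f′(t) = 8t³
Step 1: f′(5) = 1000; t₁ = 5 − 0.02·1000 = -15
Step 2: f′(-15) = -27000; t₂ = -15 − 0.02·(-27000) = 525

525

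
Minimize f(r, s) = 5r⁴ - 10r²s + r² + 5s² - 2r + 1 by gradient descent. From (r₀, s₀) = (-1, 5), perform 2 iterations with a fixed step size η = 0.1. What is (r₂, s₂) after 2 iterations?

(1248.232, 73.96)

∇f = (20r³ - 20rs + 2r - 2, -10r² + 10s)
(r₁, s₁) = (-1, 5) − 0.1·(76, 40) = (-8.6, 1)
(r₂, s₂) = (-8.6, 1) − 0.1·(-12568.32, -729.6) = (1248.232, 73.96)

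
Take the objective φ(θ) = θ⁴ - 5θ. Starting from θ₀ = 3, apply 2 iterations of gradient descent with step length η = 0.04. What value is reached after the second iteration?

φ′(θ) = 4θ³ - 5
θ₁ = 3 − 0.04·103 = -1.12
θ₂ = -1.12 − 0.04·(-10.619712) = -0.69521152

-0.69521152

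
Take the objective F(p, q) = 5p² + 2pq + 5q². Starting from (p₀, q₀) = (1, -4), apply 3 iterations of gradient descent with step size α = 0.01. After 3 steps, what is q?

-2.968928

∇F = (10p + 2q, 2p + 10q)
Step 1: at (1, -4), ∇F = (2, -38) → (1, -4) − 0.01·(2, -38) = (0.98, -3.62)
Step 2: at (0.98, -3.62), ∇F = (2.56, -34.24) → (0.98, -3.62) − 0.01·(2.56, -34.24) = (0.9544, -3.2776)
Step 3: at (0.9544, -3.2776), ∇F = (2.9888, -30.8672) → (0.9544, -3.2776) − 0.01·(2.9888, -30.8672) = (0.924512, -2.968928)
q = -2.968928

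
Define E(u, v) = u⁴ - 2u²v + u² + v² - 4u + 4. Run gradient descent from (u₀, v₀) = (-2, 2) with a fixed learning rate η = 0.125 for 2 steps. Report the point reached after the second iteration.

∇E = (4u³ - 4uv + 2u - 4, -2u² + 2v)
Step 1: at (-2, 2), ∇E = (-24, -4) → (-2, 2) − 0.125·(-24, -4) = (1, 2.5)
Step 2: at (1, 2.5), ∇E = (-8, 3) → (1, 2.5) − 0.125·(-8, 3) = (2, 2.125)

(2, 2.125)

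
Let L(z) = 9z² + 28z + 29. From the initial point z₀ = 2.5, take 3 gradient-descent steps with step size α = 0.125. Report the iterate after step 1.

L′(z) = 18z + 28
Step 1: L′(2.5) = 73; z₁ = 2.5 − 0.125·73 = -6.625

-6.625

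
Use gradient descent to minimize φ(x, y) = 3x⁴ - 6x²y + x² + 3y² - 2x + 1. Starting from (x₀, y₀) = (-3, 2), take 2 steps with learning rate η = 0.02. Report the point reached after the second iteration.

∇φ = (12x³ - 12xy + 2x - 2, -6x² + 6y)
Step 1: at (-3, 2), ∇φ = (-260, -42) → (-3, 2) − 0.02·(-260, -42) = (2.2, 2.84)
Step 2: at (2.2, 2.84), ∇φ = (55.2, -12) → (2.2, 2.84) − 0.02·(55.2, -12) = (1.096, 3.08)

(1.096, 3.08)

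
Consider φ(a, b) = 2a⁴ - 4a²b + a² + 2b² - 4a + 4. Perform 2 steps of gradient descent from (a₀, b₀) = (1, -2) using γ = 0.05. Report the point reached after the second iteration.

∇φ = (8a³ - 8ab + 2a - 4, -4a² + 4b)
(a₁, b₁) = (1, -2) − 0.05·(22, -12) = (-0.1, -1.4)
(a₂, b₂) = (-0.1, -1.4) − 0.05·(-5.328, -5.64) = (0.1664, -1.118)

(0.1664, -1.118)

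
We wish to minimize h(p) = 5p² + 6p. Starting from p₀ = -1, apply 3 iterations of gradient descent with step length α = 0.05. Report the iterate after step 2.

-0.7

h′(p) = 10p + 6
Step 1: h′(-1) = -4; p₁ = -1 − 0.05·(-4) = -0.8
Step 2: h′(-0.8) = -2; p₂ = -0.8 − 0.05·(-2) = -0.7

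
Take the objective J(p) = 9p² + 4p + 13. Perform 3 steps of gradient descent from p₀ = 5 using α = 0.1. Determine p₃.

-2.896

J′(p) = 18p + 4
p₁ = 5 − 0.1·94 = -4.4
p₂ = -4.4 − 0.1·(-75.2) = 3.12
p₃ = 3.12 − 0.1·60.16 = -2.896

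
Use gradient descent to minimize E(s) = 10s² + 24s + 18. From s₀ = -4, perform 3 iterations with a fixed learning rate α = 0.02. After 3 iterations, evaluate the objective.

E′(s) = 20s + 24
Step 1: E′(-4) = -56; s₁ = -4 − 0.02·(-56) = -2.88
Step 2: E′(-2.88) = -33.6; s₂ = -2.88 − 0.02·(-33.6) = -2.208
Step 3: E′(-2.208) = -20.16; s₃ = -2.208 − 0.02·(-20.16) = -1.8048
E(-1.8048) = 7.2578304

7.2578304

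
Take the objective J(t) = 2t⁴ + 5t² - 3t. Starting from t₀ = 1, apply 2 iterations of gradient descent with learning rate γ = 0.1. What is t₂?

0.4

J′(t) = 8t³ + 10t - 3
t₁ = 1 − 0.1·15 = -0.5
t₂ = -0.5 − 0.1·(-9) = 0.4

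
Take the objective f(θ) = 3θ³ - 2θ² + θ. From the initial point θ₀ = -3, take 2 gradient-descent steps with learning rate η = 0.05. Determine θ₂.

f′(θ) = 9θ² - 4θ + 1
Step 1: f′(-3) = 94; θ₁ = -3 − 0.05·94 = -7.7
Step 2: f′(-7.7) = 565.41; θ₂ = -7.7 − 0.05·565.41 = -35.9705

-35.9705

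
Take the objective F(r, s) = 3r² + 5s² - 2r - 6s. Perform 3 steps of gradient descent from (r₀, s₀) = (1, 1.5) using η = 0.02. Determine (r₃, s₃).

∇F = (6r - 2, 10s - 6)
Step 1: at (1, 1.5), ∇F = (4, 9) → (1, 1.5) − 0.02·(4, 9) = (0.92, 1.32)
Step 2: at (0.92, 1.32), ∇F = (3.52, 7.2) → (0.92, 1.32) − 0.02·(3.52, 7.2) = (0.8496, 1.176)
Step 3: at (0.8496, 1.176), ∇F = (3.0976, 5.76) → (0.8496, 1.176) − 0.02·(3.0976, 5.76) = (0.787648, 1.0608)

(0.787648, 1.0608)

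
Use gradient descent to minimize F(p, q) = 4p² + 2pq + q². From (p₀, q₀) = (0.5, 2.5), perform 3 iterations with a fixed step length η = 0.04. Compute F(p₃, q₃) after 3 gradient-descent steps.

2.991842061312

∇F = (8p + 2q, 2p + 2q)
(p₁, q₁) = (0.5, 2.5) − 0.04·(9, 6) = (0.14, 2.26)
(p₂, q₂) = (0.14, 2.26) − 0.04·(5.64, 4.8) = (-0.0856, 2.068)
(p₃, q₃) = (-0.0856, 2.068) − 0.04·(3.4512, 3.9648) = (-0.223648, 1.909408)
F(-0.223648, 1.909408) = 2.991842061312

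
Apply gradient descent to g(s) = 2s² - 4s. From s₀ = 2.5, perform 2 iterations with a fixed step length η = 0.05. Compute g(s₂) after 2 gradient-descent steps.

-0.1568

g′(s) = 4s - 4
s₁ = 2.5 − 0.05·6 = 2.2
s₂ = 2.2 − 0.05·4.8 = 1.96
g(1.96) = -0.1568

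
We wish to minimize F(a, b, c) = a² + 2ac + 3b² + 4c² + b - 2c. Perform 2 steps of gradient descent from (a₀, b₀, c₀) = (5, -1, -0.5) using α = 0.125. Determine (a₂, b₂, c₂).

∇F = (2a + 2c, 6b + 1, 2a + 8c - 2)
(a₁, b₁, c₁) = (5, -1, -0.5) − 0.125·(9, -5, 4) = (3.875, -0.375, -1)
(a₂, b₂, c₂) = (3.875, -0.375, -1) − 0.125·(5.75, -1.25, -2.25) = (3.15625, -0.21875, -0.71875)

(3.15625, -0.21875, -0.71875)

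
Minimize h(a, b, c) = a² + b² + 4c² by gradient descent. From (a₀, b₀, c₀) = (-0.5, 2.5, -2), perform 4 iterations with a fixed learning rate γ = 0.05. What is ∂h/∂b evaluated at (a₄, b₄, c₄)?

3.2805

∇h = (2a, 2b, 8c)
(a₁, b₁, c₁) = (-0.5, 2.5, -2) − 0.05·(-1, 5, -16) = (-0.45, 2.25, -1.2)
(a₂, b₂, c₂) = (-0.45, 2.25, -1.2) − 0.05·(-0.9, 4.5, -9.6) = (-0.405, 2.025, -0.72)
(a₃, b₃, c₃) = (-0.405, 2.025, -0.72) − 0.05·(-0.81, 4.05, -5.76) = (-0.3645, 1.8225, -0.432)
(a₄, b₄, c₄) = (-0.3645, 1.8225, -0.432) − 0.05·(-0.729, 3.645, -3.456) = (-0.32805, 1.64025, -0.2592)
∂h/∂b at (-0.32805, 1.64025, -0.2592) = 3.2805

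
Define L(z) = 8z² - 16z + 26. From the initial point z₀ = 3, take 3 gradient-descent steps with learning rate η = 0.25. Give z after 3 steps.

-53

L′(z) = 16z - 16
z₁ = 3 − 0.25·32 = -5
z₂ = -5 − 0.25·(-96) = 19
z₃ = 19 − 0.25·288 = -53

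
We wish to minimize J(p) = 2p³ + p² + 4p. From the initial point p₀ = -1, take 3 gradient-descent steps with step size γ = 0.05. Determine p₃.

J′(p) = 6p² + 2p + 4
Step 1: J′(-1) = 8; p₁ = -1 − 0.05·8 = -1.4
Step 2: J′(-1.4) = 12.96; p₂ = -1.4 − 0.05·12.96 = -2.048
Step 3: J′(-2.048) = 25.069824; p₃ = -2.048 − 0.05·25.069824 = -3.3014912

-3.3014912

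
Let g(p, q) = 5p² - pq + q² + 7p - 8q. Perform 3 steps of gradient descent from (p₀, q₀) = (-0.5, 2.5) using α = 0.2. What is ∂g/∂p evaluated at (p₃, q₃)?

0.128

∇g = (10p - q + 7, -p + 2q - 8)
Step 1: at (-0.5, 2.5), ∇g = (-0.5, -2.5) → (-0.5, 2.5) − 0.2·(-0.5, -2.5) = (-0.4, 3)
Step 2: at (-0.4, 3), ∇g = (0, -1.6) → (-0.4, 3) − 0.2·(0, -1.6) = (-0.4, 3.32)
Step 3: at (-0.4, 3.32), ∇g = (-0.32, -0.96) → (-0.4, 3.32) − 0.2·(-0.32, -0.96) = (-0.336, 3.512)
∂g/∂p at (-0.336, 3.512) = 0.128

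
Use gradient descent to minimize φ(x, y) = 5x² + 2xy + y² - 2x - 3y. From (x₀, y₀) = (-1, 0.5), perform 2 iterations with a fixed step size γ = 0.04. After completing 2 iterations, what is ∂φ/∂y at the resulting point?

-2.0736

∇φ = (10x + 2y - 2, 2x + 2y - 3)
Step 1: at (-1, 0.5), ∇φ = (-11, -4) → (-1, 0.5) − 0.04·(-11, -4) = (-0.56, 0.66)
Step 2: at (-0.56, 0.66), ∇φ = (-6.28, -2.8) → (-0.56, 0.66) − 0.04·(-6.28, -2.8) = (-0.3088, 0.772)
∂φ/∂y at (-0.3088, 0.772) = -2.0736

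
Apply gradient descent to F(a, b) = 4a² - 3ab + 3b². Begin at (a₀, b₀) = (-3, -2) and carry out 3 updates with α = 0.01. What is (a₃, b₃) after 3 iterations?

∇F = (8a - 3b, -3a + 6b)
(a₁, b₁) = (-3, -2) − 0.01·(-18, -3) = (-2.82, -1.97)
(a₂, b₂) = (-2.82, -1.97) − 0.01·(-16.65, -3.36) = (-2.6535, -1.9364)
(a₃, b₃) = (-2.6535, -1.9364) − 0.01·(-15.4188, -3.6579) = (-2.499312, -1.899821)

(-2.499312, -1.899821)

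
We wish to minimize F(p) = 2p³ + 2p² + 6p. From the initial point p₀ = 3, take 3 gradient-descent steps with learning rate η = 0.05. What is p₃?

-1.2469632

F′(p) = 6p² + 4p + 6
p₁ = 3 − 0.05·72 = -0.6
p₂ = -0.6 − 0.05·5.76 = -0.888
p₃ = -0.888 − 0.05·7.179264 = -1.2469632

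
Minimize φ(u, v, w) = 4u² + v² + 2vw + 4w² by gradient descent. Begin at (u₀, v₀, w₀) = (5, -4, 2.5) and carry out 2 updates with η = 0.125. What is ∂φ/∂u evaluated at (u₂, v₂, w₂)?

∇φ = (8u, 2v + 2w, 2v + 8w)
(u₁, v₁, w₁) = (5, -4, 2.5) − 0.125·(40, -3, 12) = (0, -3.625, 1)
(u₂, v₂, w₂) = (0, -3.625, 1) − 0.125·(0, -5.25, 0.75) = (0, -2.96875, 0.90625)
∂φ/∂u at (0, -2.96875, 0.90625) = 0

0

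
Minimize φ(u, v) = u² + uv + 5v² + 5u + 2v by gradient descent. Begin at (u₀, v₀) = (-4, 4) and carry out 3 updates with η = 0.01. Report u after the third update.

-4.018461

∇φ = (2u + v + 5, u + 10v + 2)
(u₁, v₁) = (-4, 4) − 0.01·(1, 38) = (-4.01, 3.62)
(u₂, v₂) = (-4.01, 3.62) − 0.01·(0.6, 34.19) = (-4.016, 3.2781)
(u₃, v₃) = (-4.016, 3.2781) − 0.01·(0.2461, 30.765) = (-4.018461, 2.97045)
u = -4.018461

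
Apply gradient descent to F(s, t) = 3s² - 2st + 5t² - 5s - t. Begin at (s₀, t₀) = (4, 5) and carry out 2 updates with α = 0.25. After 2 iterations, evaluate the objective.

462.9375

∇F = (6s - 2t - 5, -2s + 10t - 1)
Step 1: at (4, 5), ∇F = (9, 41) → (4, 5) − 0.25·(9, 41) = (1.75, -5.25)
Step 2: at (1.75, -5.25), ∇F = (16, -57) → (1.75, -5.25) − 0.25·(16, -57) = (-2.25, 9)
F(-2.25, 9) = 462.9375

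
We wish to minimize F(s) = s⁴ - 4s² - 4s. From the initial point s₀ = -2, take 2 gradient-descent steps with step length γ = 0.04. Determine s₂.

-1.14752

F′(s) = 4s³ - 8s - 4
Step 1: F′(-2) = -20; s₁ = -2 − 0.04·(-20) = -1.2
Step 2: F′(-1.2) = -1.312; s₂ = -1.2 − 0.04·(-1.312) = -1.14752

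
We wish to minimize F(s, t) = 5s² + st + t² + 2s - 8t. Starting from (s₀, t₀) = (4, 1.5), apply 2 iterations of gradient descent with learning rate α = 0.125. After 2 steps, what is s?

∇F = (10s + t + 2, s + 2t - 8)
(s₁, t₁) = (4, 1.5) − 0.125·(43.5, -1) = (-1.4375, 1.625)
(s₂, t₂) = (-1.4375, 1.625) − 0.125·(-10.75, -6.1875) = (-0.09375, 2.3984375)
s = -0.09375

-0.09375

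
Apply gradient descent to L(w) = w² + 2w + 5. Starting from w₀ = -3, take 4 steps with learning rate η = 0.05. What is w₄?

-2.3122

L′(w) = 2w + 2
w₁ = -3 − 0.05·(-4) = -2.8
w₂ = -2.8 − 0.05·(-3.6) = -2.62
w₃ = -2.62 − 0.05·(-3.24) = -2.458
w₄ = -2.458 − 0.05·(-2.916) = -2.3122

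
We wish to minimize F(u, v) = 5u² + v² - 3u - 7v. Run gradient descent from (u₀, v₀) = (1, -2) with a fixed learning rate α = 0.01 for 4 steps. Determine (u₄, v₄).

∇F = (10u - 3, 2v - 7)
Step 1: at (1, -2), ∇F = (7, -11) → (1, -2) − 0.01·(7, -11) = (0.93, -1.89)
Step 2: at (0.93, -1.89), ∇F = (6.3, -10.78) → (0.93, -1.89) − 0.01·(6.3, -10.78) = (0.867, -1.7822)
Step 3: at (0.867, -1.7822), ∇F = (5.67, -10.5644) → (0.867, -1.7822) − 0.01·(5.67, -10.5644) = (0.8103, -1.676556)
Step 4: at (0.8103, -1.676556), ∇F = (5.103, -10.353112) → (0.8103, -1.676556) − 0.01·(5.103, -10.353112) = (0.75927, -1.57302488)

(0.75927, -1.57302488)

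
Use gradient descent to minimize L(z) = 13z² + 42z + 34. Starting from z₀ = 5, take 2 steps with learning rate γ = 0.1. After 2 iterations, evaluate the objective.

L′(z) = 26z + 42
z₁ = 5 − 0.1·172 = -12.2
z₂ = -12.2 − 0.1·(-275.2) = 15.32
L(15.32) = 3728.5712

3728.5712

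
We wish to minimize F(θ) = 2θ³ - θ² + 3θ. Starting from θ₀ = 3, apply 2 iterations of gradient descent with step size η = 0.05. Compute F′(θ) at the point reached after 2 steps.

2.916288375

F′(θ) = 6θ² - 2θ + 3
θ₁ = 3 − 0.05·51 = 0.45
θ₂ = 0.45 − 0.05·3.315 = 0.28425
F′(θ) at (0.28425) = 2.916288375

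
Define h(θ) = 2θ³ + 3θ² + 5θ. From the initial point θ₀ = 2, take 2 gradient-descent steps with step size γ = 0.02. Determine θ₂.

0.771312

h′(θ) = 6θ² + 6θ + 5
Step 1: h′(2) = 41; θ₁ = 2 − 0.02·41 = 1.18
Step 2: h′(1.18) = 20.4344; θ₂ = 1.18 − 0.02·20.4344 = 0.771312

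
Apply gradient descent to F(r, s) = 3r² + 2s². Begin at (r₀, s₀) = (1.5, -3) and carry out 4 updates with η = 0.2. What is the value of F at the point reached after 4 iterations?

0.00006336

∇F = (6r, 4s)
(r₁, s₁) = (1.5, -3) − 0.2·(9, -12) = (-0.3, -0.6)
(r₂, s₂) = (-0.3, -0.6) − 0.2·(-1.8, -2.4) = (0.06, -0.12)
(r₃, s₃) = (0.06, -0.12) − 0.2·(0.36, -0.48) = (-0.012, -0.024)
(r₄, s₄) = (-0.012, -0.024) − 0.2·(-0.072, -0.096) = (0.0024, -0.0048)
F(0.0024, -0.0048) = 0.00006336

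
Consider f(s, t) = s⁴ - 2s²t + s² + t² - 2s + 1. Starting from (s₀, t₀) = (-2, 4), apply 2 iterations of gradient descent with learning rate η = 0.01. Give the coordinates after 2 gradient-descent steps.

∇f = (4s³ - 4st + 2s - 2, -2s² + 2t)
(s₁, t₁) = (-2, 4) − 0.01·(-6, 0) = (-1.94, 4)
(s₂, t₂) = (-1.94, 4) − 0.01·(-4.045536, 0.4728) = (-1.89954464, 3.995272)

(-1.89954464, 3.995272)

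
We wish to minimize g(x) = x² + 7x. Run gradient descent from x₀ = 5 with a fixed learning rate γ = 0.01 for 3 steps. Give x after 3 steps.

g′(x) = 2x + 7
Step 1: g′(5) = 17; x₁ = 5 − 0.01·17 = 4.83
Step 2: g′(4.83) = 16.66; x₂ = 4.83 − 0.01·16.66 = 4.6634
Step 3: g′(4.6634) = 16.3268; x₃ = 4.6634 − 0.01·16.3268 = 4.500132

4.500132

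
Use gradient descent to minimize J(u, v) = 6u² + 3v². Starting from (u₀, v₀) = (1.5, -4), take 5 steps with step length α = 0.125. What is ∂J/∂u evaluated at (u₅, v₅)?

∇J = (12u, 6v)
(u₁, v₁) = (1.5, -4) − 0.125·(18, -24) = (-0.75, -1)
(u₂, v₂) = (-0.75, -1) − 0.125·(-9, -6) = (0.375, -0.25)
(u₃, v₃) = (0.375, -0.25) − 0.125·(4.5, -1.5) = (-0.1875, -0.0625)
(u₄, v₄) = (-0.1875, -0.0625) − 0.125·(-2.25, -0.375) = (0.09375, -0.015625)
(u₅, v₅) = (0.09375, -0.015625) − 0.125·(1.125, -0.09375) = (-0.046875, -0.00390625)
∂J/∂u at (-0.046875, -0.00390625) = -0.5625

-0.5625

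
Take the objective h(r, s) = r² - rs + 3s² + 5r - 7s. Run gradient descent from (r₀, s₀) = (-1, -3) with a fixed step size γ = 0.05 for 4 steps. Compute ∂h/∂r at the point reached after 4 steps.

∇h = (2r - s + 5, -r + 6s - 7)
Step 1: at (-1, -3), ∇h = (6, -24) → (-1, -3) − 0.05·(6, -24) = (-1.3, -1.8)
Step 2: at (-1.3, -1.8), ∇h = (4.2, -16.5) → (-1.3, -1.8) − 0.05·(4.2, -16.5) = (-1.51, -0.975)
Step 3: at (-1.51, -0.975), ∇h = (2.955, -11.34) → (-1.51, -0.975) − 0.05·(2.955, -11.34) = (-1.65775, -0.408)
Step 4: at (-1.65775, -0.408), ∇h = (2.0925, -7.79025) → (-1.65775, -0.408) − 0.05·(2.0925, -7.79025) = (-1.762375, -0.0184875)
∂h/∂r at (-1.762375, -0.0184875) = 1.4937375

1.4937375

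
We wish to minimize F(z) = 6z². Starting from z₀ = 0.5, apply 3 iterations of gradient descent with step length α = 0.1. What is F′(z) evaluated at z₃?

-0.048

F′(z) = 12z
Step 1: F′(0.5) = 6; z₁ = 0.5 − 0.1·6 = -0.1
Step 2: F′(-0.1) = -1.2; z₂ = -0.1 − 0.1·(-1.2) = 0.02
Step 3: F′(0.02) = 0.24; z₃ = 0.02 − 0.1·0.24 = -0.004
F′(z) at (-0.004) = -0.048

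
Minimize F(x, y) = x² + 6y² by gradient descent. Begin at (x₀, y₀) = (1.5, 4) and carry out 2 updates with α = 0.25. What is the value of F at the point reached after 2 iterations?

∇F = (2x, 12y)
Step 1: at (1.5, 4), ∇F = (3, 48) → (1.5, 4) − 0.25·(3, 48) = (0.75, -8)
Step 2: at (0.75, -8), ∇F = (1.5, -96) → (0.75, -8) − 0.25·(1.5, -96) = (0.375, 16)
F(0.375, 16) = 1536.140625

1536.140625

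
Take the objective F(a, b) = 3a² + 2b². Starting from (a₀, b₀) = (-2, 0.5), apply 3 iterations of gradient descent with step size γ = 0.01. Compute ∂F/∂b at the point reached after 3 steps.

∇F = (6a, 4b)
(a₁, b₁) = (-2, 0.5) − 0.01·(-12, 2) = (-1.88, 0.48)
(a₂, b₂) = (-1.88, 0.48) − 0.01·(-11.28, 1.92) = (-1.7672, 0.4608)
(a₃, b₃) = (-1.7672, 0.4608) − 0.01·(-10.6032, 1.8432) = (-1.661168, 0.442368)
∂F/∂b at (-1.661168, 0.442368) = 1.769472

1.769472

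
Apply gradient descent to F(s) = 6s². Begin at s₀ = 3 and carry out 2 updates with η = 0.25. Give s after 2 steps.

F′(s) = 12s
s₁ = 3 − 0.25·36 = -6
s₂ = -6 − 0.25·(-72) = 12

12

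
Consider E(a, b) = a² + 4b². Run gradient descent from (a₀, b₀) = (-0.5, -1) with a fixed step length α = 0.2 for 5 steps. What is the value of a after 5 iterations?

∇E = (2a, 8b)
(a₁, b₁) = (-0.5, -1) − 0.2·(-1, -8) = (-0.3, 0.6)
(a₂, b₂) = (-0.3, 0.6) − 0.2·(-0.6, 4.8) = (-0.18, -0.36)
(a₃, b₃) = (-0.18, -0.36) − 0.2·(-0.36, -2.88) = (-0.108, 0.216)
(a₄, b₄) = (-0.108, 0.216) − 0.2·(-0.216, 1.728) = (-0.0648, -0.1296)
(a₅, b₅) = (-0.0648, -0.1296) − 0.2·(-0.1296, -1.0368) = (-0.03888, 0.07776)
a = -0.03888

-0.03888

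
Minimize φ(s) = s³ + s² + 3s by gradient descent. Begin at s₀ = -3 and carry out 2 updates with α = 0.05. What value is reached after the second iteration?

-6.576

φ′(s) = 3s² + 2s + 3
Step 1: φ′(-3) = 24; s₁ = -3 − 0.05·24 = -4.2
Step 2: φ′(-4.2) = 47.52; s₂ = -4.2 − 0.05·47.52 = -6.576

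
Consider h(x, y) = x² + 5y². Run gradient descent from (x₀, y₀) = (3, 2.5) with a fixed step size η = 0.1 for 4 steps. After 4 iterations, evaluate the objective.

∇h = (2x, 10y)
(x₁, y₁) = (3, 2.5) − 0.1·(6, 25) = (2.4, 0)
(x₂, y₂) = (2.4, 0) − 0.1·(4.8, 0) = (1.92, 0)
(x₃, y₃) = (1.92, 0) − 0.1·(3.84, 0) = (1.536, 0)
(x₄, y₄) = (1.536, 0) − 0.1·(3.072, 0) = (1.2288, 0)
h(1.2288, 0) = 1.50994944

1.50994944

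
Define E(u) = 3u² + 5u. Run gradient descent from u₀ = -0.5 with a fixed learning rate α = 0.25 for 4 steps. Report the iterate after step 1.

-1

E′(u) = 6u + 5
u₁ = -0.5 − 0.25·2 = -1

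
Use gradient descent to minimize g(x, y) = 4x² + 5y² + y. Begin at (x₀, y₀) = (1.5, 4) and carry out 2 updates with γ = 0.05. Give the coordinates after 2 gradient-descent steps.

(0.54, 0.925)

∇g = (8x, 10y + 1)
(x₁, y₁) = (1.5, 4) − 0.05·(12, 41) = (0.9, 1.95)
(x₂, y₂) = (0.9, 1.95) − 0.05·(7.2, 20.5) = (0.54, 0.925)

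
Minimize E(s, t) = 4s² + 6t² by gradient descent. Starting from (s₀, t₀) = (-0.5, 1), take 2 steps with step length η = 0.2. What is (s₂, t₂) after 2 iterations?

∇E = (8s, 12t)
Step 1: at (-0.5, 1), ∇E = (-4, 12) → (-0.5, 1) − 0.2·(-4, 12) = (0.3, -1.4)
Step 2: at (0.3, -1.4), ∇E = (2.4, -16.8) → (0.3, -1.4) − 0.2·(2.4, -16.8) = (-0.18, 1.96)

(-0.18, 1.96)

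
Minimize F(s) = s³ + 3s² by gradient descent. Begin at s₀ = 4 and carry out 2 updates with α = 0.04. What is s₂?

F′(s) = 3s² + 6s
s₁ = 4 − 0.04·72 = 1.12
s₂ = 1.12 − 0.04·10.4832 = 0.700672

0.700672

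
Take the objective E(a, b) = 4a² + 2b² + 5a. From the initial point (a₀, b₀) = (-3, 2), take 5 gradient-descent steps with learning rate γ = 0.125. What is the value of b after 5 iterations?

∇E = (8a + 5, 4b)
(a₁, b₁) = (-3, 2) − 0.125·(-19, 8) = (-0.625, 1)
(a₂, b₂) = (-0.625, 1) − 0.125·(0, 4) = (-0.625, 0.5)
(a₃, b₃) = (-0.625, 0.5) − 0.125·(0, 2) = (-0.625, 0.25)
(a₄, b₄) = (-0.625, 0.25) − 0.125·(0, 1) = (-0.625, 0.125)
(a₅, b₅) = (-0.625, 0.125) − 0.125·(0, 0.5) = (-0.625, 0.0625)
b = 0.0625

0.0625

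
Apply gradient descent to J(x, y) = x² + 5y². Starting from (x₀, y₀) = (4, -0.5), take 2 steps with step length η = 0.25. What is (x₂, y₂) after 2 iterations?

∇J = (2x, 10y)
Step 1: at (4, -0.5), ∇J = (8, -5) → (4, -0.5) − 0.25·(8, -5) = (2, 0.75)
Step 2: at (2, 0.75), ∇J = (4, 7.5) → (2, 0.75) − 0.25·(4, 7.5) = (1, -1.125)

(1, -1.125)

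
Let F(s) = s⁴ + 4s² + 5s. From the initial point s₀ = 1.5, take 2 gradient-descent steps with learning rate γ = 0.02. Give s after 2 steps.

F′(s) = 4s³ + 8s + 5
Step 1: F′(1.5) = 30.5; s₁ = 1.5 − 0.02·30.5 = 0.89
Step 2: F′(0.89) = 14.939876; s₂ = 0.89 − 0.02·14.939876 = 0.59120248

0.59120248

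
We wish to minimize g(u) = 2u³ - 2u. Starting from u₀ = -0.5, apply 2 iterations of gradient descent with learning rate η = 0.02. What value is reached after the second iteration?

-0.478812

g′(u) = 6u² - 2
u₁ = -0.5 − 0.02·(-0.5) = -0.49
u₂ = -0.49 − 0.02·(-0.5594) = -0.478812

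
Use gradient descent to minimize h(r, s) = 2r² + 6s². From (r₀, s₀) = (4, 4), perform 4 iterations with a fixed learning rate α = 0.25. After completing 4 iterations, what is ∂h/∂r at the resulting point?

0

∇h = (4r, 12s)
(r₁, s₁) = (4, 4) − 0.25·(16, 48) = (0, -8)
(r₂, s₂) = (0, -8) − 0.25·(0, -96) = (0, 16)
(r₃, s₃) = (0, 16) − 0.25·(0, 192) = (0, -32)
(r₄, s₄) = (0, -32) − 0.25·(0, -384) = (0, 64)
∂h/∂r at (0, 64) = 0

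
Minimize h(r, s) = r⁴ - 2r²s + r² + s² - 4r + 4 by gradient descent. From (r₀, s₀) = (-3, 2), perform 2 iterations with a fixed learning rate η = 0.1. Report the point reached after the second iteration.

(-90.6336, 10.912)

∇h = (4r³ - 4rs + 2r - 4, -2r² + 2s)
Step 1: at (-3, 2), ∇h = (-94, -14) → (-3, 2) − 0.1·(-94, -14) = (6.4, 3.4)
Step 2: at (6.4, 3.4), ∇h = (970.336, -75.12) → (6.4, 3.4) − 0.1·(970.336, -75.12) = (-90.6336, 10.912)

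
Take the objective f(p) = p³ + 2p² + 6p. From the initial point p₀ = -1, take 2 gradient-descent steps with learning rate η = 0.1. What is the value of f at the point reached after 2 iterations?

-13.877859375

f′(p) = 3p² + 4p + 6
p₁ = -1 − 0.1·5 = -1.5
p₂ = -1.5 − 0.1·6.75 = -2.175
f(-2.175) = -13.877859375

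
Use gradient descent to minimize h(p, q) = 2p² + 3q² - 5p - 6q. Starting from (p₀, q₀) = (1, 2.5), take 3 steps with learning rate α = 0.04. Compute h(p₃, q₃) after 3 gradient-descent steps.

-4.78036322816

∇h = (4p - 5, 6q - 6)
Step 1: at (1, 2.5), ∇h = (-1, 9) → (1, 2.5) − 0.04·(-1, 9) = (1.04, 2.14)
Step 2: at (1.04, 2.14), ∇h = (-0.84, 6.84) → (1.04, 2.14) − 0.04·(-0.84, 6.84) = (1.0736, 1.8664)
Step 3: at (1.0736, 1.8664), ∇h = (-0.7056, 5.1984) → (1.0736, 1.8664) − 0.04·(-0.7056, 5.1984) = (1.101824, 1.658464)
h(1.101824, 1.658464) = -4.78036322816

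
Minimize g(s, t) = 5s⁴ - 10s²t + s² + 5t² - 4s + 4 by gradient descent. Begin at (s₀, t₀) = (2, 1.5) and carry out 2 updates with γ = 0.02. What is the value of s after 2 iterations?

∇g = (20s³ - 20st + 2s - 4, -10s² + 10t)
(s₁, t₁) = (2, 1.5) − 0.02·(100, -25) = (0, 2)
(s₂, t₂) = (0, 2) − 0.02·(-4, 20) = (0.08, 1.6)
s = 0.08

0.08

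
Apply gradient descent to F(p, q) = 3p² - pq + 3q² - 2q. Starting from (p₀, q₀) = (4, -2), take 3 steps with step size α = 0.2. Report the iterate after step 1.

∇F = (6p - q, -p + 6q - 2)
(p₁, q₁) = (4, -2) − 0.2·(26, -18) = (-1.2, 1.6)

(-1.2, 1.6)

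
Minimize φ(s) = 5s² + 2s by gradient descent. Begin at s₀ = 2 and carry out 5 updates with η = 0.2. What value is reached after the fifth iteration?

-2.4

φ′(s) = 10s + 2
s₁ = 2 − 0.2·22 = -2.4
s₂ = -2.4 − 0.2·(-22) = 2
s₃ = 2 − 0.2·22 = -2.4
s₄ = -2.4 − 0.2·(-22) = 2
s₅ = 2 − 0.2·22 = -2.4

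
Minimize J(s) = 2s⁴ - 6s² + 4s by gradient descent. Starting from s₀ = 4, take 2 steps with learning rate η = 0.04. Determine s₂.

J′(s) = 8s³ - 12s + 4
s₁ = 4 − 0.04·468 = -14.72
s₂ = -14.72 − 0.04·(-25335.408384) = 998.69633536

998.69633536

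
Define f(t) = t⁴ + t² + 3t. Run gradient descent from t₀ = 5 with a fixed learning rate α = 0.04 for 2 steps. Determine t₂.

583.73097728

f′(t) = 4t³ + 2t + 3
t₁ = 5 − 0.04·513 = -15.52
t₂ = -15.52 − 0.04·(-14981.274432) = 583.73097728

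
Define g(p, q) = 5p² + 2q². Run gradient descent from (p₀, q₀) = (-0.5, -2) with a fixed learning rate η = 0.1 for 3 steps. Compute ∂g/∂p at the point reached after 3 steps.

0

∇g = (10p, 4q)
Step 1: at (-0.5, -2), ∇g = (-5, -8) → (-0.5, -2) − 0.1·(-5, -8) = (0, -1.2)
Step 2: at (0, -1.2), ∇g = (0, -4.8) → (0, -1.2) − 0.1·(0, -4.8) = (0, -0.72)
Step 3: at (0, -0.72), ∇g = (0, -2.88) → (0, -0.72) − 0.1·(0, -2.88) = (0, -0.432)
∂g/∂p at (0, -0.432) = 0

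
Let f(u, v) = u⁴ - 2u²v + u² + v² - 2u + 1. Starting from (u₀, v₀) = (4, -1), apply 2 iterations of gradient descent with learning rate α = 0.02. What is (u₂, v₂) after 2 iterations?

∇f = (4u³ - 4uv + 2u - 2, -2u² + 2v)
(u₁, v₁) = (4, -1) − 0.02·(278, -34) = (-1.56, -0.32)
(u₂, v₂) = (-1.56, -0.32) − 0.02·(-22.302464, -5.5072) = (-1.11395072, -0.209856)

(-1.11395072, -0.209856)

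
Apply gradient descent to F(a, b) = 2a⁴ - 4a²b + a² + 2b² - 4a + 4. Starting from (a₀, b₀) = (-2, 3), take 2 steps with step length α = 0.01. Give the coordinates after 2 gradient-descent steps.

(-1.67668992, 3.042304)

∇F = (8a³ - 8ab + 2a - 4, -4a² + 4b)
(a₁, b₁) = (-2, 3) − 0.01·(-24, -4) = (-1.76, 3.04)
(a₂, b₂) = (-1.76, 3.04) − 0.01·(-8.331008, -0.2304) = (-1.67668992, 3.042304)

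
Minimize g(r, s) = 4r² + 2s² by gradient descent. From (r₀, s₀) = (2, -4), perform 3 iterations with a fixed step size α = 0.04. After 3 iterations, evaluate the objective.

12.823416733696

∇g = (8r, 4s)
(r₁, s₁) = (2, -4) − 0.04·(16, -16) = (1.36, -3.36)
(r₂, s₂) = (1.36, -3.36) − 0.04·(10.88, -13.44) = (0.9248, -2.8224)
(r₃, s₃) = (0.9248, -2.8224) − 0.04·(7.3984, -11.2896) = (0.628864, -2.370816)
g(0.628864, -2.370816) = 12.823416733696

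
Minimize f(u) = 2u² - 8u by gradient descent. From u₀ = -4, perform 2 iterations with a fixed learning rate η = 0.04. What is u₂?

-2.2336

f′(u) = 4u - 8
Step 1: f′(-4) = -24; u₁ = -4 − 0.04·(-24) = -3.04
Step 2: f′(-3.04) = -20.16; u₂ = -3.04 − 0.04·(-20.16) = -2.2336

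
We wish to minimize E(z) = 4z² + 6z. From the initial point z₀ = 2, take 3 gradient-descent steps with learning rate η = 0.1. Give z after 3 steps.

E′(z) = 8z + 6
z₁ = 2 − 0.1·22 = -0.2
z₂ = -0.2 − 0.1·4.4 = -0.64
z₃ = -0.64 − 0.1·0.88 = -0.728

-0.728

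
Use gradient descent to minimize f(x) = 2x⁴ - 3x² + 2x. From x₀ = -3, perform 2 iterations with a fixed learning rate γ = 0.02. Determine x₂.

0.86580992

f′(x) = 8x³ - 6x + 2
Step 1: f′(-3) = -196; x₁ = -3 − 0.02·(-196) = 0.92
Step 2: f′(0.92) = 2.709504; x₂ = 0.92 − 0.02·2.709504 = 0.86580992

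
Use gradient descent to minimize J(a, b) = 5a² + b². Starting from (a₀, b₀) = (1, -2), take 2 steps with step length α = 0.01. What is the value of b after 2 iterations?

-1.9208

∇J = (10a, 2b)
(a₁, b₁) = (1, -2) − 0.01·(10, -4) = (0.9, -1.96)
(a₂, b₂) = (0.9, -1.96) − 0.01·(9, -3.92) = (0.81, -1.9208)
b = -1.9208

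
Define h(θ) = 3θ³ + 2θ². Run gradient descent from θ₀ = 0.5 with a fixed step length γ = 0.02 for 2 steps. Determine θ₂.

0.3507995

h′(θ) = 9θ² + 4θ
θ₁ = 0.5 − 0.02·4.25 = 0.415
θ₂ = 0.415 − 0.02·3.210025 = 0.3507995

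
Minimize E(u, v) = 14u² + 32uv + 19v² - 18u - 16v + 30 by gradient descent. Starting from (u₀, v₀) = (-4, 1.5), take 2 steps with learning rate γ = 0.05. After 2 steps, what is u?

-8.5

∇E = (28u + 32v - 18, 32u + 38v - 16)
Step 1: at (-4, 1.5), ∇E = (-82, -87) → (-4, 1.5) − 0.05·(-82, -87) = (0.1, 5.85)
Step 2: at (0.1, 5.85), ∇E = (172, 209.5) → (0.1, 5.85) − 0.05·(172, 209.5) = (-8.5, -4.625)
u = -8.5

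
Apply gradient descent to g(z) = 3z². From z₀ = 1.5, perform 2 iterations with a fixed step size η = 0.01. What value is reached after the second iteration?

1.3254

g′(z) = 6z
z₁ = 1.5 − 0.01·9 = 1.41
z₂ = 1.41 − 0.01·8.46 = 1.3254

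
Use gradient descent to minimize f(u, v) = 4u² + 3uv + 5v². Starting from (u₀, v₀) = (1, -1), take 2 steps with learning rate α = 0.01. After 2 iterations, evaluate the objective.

4.65736234

∇f = (8u + 3v, 3u + 10v)
(u₁, v₁) = (1, -1) − 0.01·(5, -7) = (0.95, -0.93)
(u₂, v₂) = (0.95, -0.93) − 0.01·(4.81, -6.45) = (0.9019, -0.8655)
f(0.9019, -0.8655) = 4.65736234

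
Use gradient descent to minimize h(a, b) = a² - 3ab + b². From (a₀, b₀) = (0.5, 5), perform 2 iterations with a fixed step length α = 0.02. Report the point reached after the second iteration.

∇h = (2a - 3b, -3a + 2b)
(a₁, b₁) = (0.5, 5) − 0.02·(-14, 8.5) = (0.78, 4.83)
(a₂, b₂) = (0.78, 4.83) − 0.02·(-12.93, 7.32) = (1.0386, 4.6836)

(1.0386, 4.6836)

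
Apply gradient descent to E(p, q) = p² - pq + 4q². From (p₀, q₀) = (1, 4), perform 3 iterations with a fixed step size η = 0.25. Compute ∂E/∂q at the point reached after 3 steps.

∇E = (2p - q, -p + 8q)
Step 1: at (1, 4), ∇E = (-2, 31) → (1, 4) − 0.25·(-2, 31) = (1.5, -3.75)
Step 2: at (1.5, -3.75), ∇E = (6.75, -31.5) → (1.5, -3.75) − 0.25·(6.75, -31.5) = (-0.1875, 4.125)
Step 3: at (-0.1875, 4.125), ∇E = (-4.5, 33.1875) → (-0.1875, 4.125) − 0.25·(-4.5, 33.1875) = (0.9375, -4.171875)
∂E/∂q at (0.9375, -4.171875) = -34.3125

-34.3125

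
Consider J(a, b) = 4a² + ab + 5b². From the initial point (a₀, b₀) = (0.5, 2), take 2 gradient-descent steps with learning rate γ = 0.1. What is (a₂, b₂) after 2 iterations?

∇J = (8a + b, a + 10b)
Step 1: at (0.5, 2), ∇J = (6, 20.5) → (0.5, 2) − 0.1·(6, 20.5) = (-0.1, -0.05)
Step 2: at (-0.1, -0.05), ∇J = (-0.85, -0.6) → (-0.1, -0.05) − 0.1·(-0.85, -0.6) = (-0.015, 0.01)

(-0.015, 0.01)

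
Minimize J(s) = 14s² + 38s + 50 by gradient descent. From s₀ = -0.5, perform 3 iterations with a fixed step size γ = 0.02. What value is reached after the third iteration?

J′(s) = 28s + 38
Step 1: J′(-0.5) = 24; s₁ = -0.5 − 0.02·24 = -0.98
Step 2: J′(-0.98) = 10.56; s₂ = -0.98 − 0.02·10.56 = -1.1912
Step 3: J′(-1.1912) = 4.6464; s₃ = -1.1912 − 0.02·4.6464 = -1.284128

-1.284128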